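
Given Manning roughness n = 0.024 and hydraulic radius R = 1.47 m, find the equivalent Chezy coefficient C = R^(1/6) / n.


The Chezy coefficient relates to Manning's n through C = R^(1/6) / n.
R^(1/6) = 1.47^(1/6) = 1.066317.
C = 1.066317 / 0.024 = 44.43 m^(1/2)/s.

44.43


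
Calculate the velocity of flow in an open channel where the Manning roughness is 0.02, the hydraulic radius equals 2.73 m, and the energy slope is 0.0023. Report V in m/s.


Manning's equation gives V = (1/n) * R^(2/3) * S^(1/2).
First, compute R^(2/3) = 2.73^(2/3) = 1.9533.
Next, S^(1/2) = 0.0023^(1/2) = 0.047958.
Then 1/n = 1/0.02 = 50.0.
V = 50.0 * 1.9533 * 0.047958 = 4.6839 m/s.

4.6839


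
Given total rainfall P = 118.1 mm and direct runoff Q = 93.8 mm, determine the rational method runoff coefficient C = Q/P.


The runoff coefficient C = runoff depth / rainfall depth.
C = 93.8 / 118.1
  = 0.7942.

0.7942


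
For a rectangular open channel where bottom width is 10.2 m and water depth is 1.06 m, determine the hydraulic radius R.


For a rectangular section:
Flow area A = b * y = 10.2 * 1.06 = 10.81 m^2.
Wetted perimeter P = b + 2y = 10.2 + 2*1.06 = 12.32 m.
Hydraulic radius R = A/P = 10.81 / 12.32 = 0.8776 m.

0.8776


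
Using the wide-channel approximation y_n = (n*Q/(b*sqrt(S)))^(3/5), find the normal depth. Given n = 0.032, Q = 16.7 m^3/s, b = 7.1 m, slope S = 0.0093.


We use the wide-channel approximation y_n = (n*Q/(b*sqrt(S)))^(3/5).
sqrt(S) = sqrt(0.0093) = 0.096437.
Numerator: n*Q = 0.032 * 16.7 = 0.5344.
Denominator: b*sqrt(S) = 7.1 * 0.096437 = 0.684703.
arg = 0.7805.
y_n = 0.7805^(3/5) = 0.8618 m.

0.8618


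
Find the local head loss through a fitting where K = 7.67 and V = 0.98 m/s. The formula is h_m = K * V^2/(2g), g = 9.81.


Minor loss formula: h_m = K * V^2/(2g).
V^2 = 0.98^2 = 0.9604.
V^2/(2g) = 0.9604 / 19.62 = 0.049 m.
h_m = 7.67 * 0.049 = 0.3754 m.

0.3754


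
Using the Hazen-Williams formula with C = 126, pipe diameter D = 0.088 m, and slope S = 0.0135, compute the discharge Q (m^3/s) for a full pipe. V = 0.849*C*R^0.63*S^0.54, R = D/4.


For a full circular pipe, R = D/4 = 0.088/4 = 0.022 m.
V = 0.849 * 126 * 0.022^0.63 * 0.0135^0.54
  = 0.849 * 126 * 0.090308 * 0.097809
  = 0.9449 m/s.
Pipe area A = pi*D^2/4 = pi*0.088^2/4 = 0.0061 m^2.
Q = A * V = 0.0061 * 0.9449 = 0.0057 m^3/s.

0.0057


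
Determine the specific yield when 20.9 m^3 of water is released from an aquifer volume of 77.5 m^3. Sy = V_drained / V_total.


Specific yield Sy = Volume drained / Total volume.
Sy = 20.9 / 77.5
   = 0.2697.

0.2697


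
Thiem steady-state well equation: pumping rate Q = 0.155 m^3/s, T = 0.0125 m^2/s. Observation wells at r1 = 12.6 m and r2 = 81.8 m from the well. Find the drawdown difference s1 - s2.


Thiem equation: s1 - s2 = Q/(2*pi*T) * ln(r2/r1).
ln(r2/r1) = ln(81.8/12.6) = 1.8706.
Q/(2*pi*T) = 0.155 / (2*pi*0.0125) = 0.155 / 0.0785 = 1.9735.
s1 - s2 = 1.9735 * 1.8706 = 3.6916 m.

3.6916


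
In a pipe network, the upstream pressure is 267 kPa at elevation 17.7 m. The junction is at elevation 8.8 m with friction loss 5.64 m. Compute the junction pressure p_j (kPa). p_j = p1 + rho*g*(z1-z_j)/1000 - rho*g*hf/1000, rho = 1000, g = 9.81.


Junction pressure: p_j = p1 + rho*g*(z1 - z_j)/1000 - rho*g*hf/1000.
Elevation term = 1000*9.81*(17.7 - 8.8)/1000 = 87.309 kPa.
Friction term = 1000*9.81*5.64/1000 = 55.328 kPa.
p_j = 267 + 87.309 - 55.328 = 298.98 kPa.

298.98


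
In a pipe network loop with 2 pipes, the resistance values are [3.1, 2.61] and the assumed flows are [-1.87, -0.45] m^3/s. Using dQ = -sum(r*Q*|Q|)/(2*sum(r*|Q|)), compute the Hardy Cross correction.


Numerator terms (r*Q*|Q|): 3.1*-1.87*|-1.87| = -10.8404; 2.61*-0.45*|-0.45| = -0.5285.
Sum of numerator = -11.3689.
Denominator terms (r*|Q|): 3.1*|-1.87| = 5.797; 2.61*|-0.45| = 1.1745.
2 * sum of denominator = 2 * 6.9715 = 13.943.
dQ = --11.3689 / 13.943 = 0.8154 m^3/s.

0.8154


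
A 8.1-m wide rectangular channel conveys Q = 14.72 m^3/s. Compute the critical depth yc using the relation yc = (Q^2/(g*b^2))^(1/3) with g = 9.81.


Using yc = (Q^2 / (g * b^2))^(1/3):
Q^2 = 14.72^2 = 216.68.
g * b^2 = 9.81 * 8.1^2 = 9.81 * 65.61 = 643.63.
Q^2 / (g*b^2) = 216.68 / 643.63 = 0.3367.
yc = 0.3367^(1/3) = 0.6957 m.

0.6957


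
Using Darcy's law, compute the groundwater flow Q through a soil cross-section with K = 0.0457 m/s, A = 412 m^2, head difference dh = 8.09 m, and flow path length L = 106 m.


Darcy's law: Q = K * A * i, where i = dh/L.
Hydraulic gradient i = 8.09 / 106 = 0.076321.
Q = 0.0457 * 412 * 0.076321
  = 1.437 m^3/s.

1.437


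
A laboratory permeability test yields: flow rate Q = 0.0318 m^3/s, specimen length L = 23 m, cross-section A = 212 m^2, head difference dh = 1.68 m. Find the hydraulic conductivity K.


From K = Q*L / (A*dh):
Numerator: Q*L = 0.0318 * 23 = 0.7314.
Denominator: A*dh = 212 * 1.68 = 356.16.
K = 0.7314 / 356.16 = 0.002054 m/s.

0.002054


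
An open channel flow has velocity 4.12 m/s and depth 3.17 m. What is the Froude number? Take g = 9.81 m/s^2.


The Froude number is defined as Fr = V / sqrt(g*y).
g*y = 9.81 * 3.17 = 31.0977.
sqrt(g*y) = sqrt(31.0977) = 5.5765.
Fr = 4.12 / 5.5765 = 0.7388.

0.7388


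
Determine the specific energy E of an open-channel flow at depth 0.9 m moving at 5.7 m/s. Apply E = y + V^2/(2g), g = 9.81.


Specific energy E = y + V^2/(2g).
Velocity head = V^2/(2g) = 5.7^2 / (2*9.81) = 32.49 / 19.62 = 1.656 m.
E = 0.9 + 1.656 = 2.556 m.

2.556


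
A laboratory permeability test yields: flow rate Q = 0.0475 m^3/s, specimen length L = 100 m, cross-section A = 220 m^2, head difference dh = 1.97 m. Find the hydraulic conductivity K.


From K = Q*L / (A*dh):
Numerator: Q*L = 0.0475 * 100 = 4.75.
Denominator: A*dh = 220 * 1.97 = 433.4.
K = 4.75 / 433.4 = 0.01096 m/s.

0.01096


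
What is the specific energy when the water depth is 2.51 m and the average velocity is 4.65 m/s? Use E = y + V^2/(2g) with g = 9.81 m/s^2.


Specific energy E = y + V^2/(2g).
Velocity head = V^2/(2g) = 4.65^2 / (2*9.81) = 21.6225 / 19.62 = 1.1021 m.
E = 2.51 + 1.1021 = 3.6121 m.

3.6121


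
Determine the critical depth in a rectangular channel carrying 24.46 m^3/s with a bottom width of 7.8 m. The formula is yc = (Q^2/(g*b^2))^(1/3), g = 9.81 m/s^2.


Using yc = (Q^2 / (g * b^2))^(1/3):
Q^2 = 24.46^2 = 598.29.
g * b^2 = 9.81 * 7.8^2 = 9.81 * 60.84 = 596.84.
Q^2 / (g*b^2) = 598.29 / 596.84 = 1.0024.
yc = 1.0024^(1/3) = 1.0008 m.

1.0008


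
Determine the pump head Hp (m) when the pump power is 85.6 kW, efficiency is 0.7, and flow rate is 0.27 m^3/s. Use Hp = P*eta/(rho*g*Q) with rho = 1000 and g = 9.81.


Pump head formula: Hp = P * eta / (rho * g * Q).
Numerator: P * eta = 85.6 * 1000 * 0.7 = 59920.0 W.
Denominator: rho * g * Q = 1000 * 9.81 * 0.27 = 2648.7.
Hp = 59920.0 / 2648.7 = 22.62 m.

22.62


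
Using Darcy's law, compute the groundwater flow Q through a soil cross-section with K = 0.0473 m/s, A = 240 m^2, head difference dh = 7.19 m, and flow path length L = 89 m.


Darcy's law: Q = K * A * i, where i = dh/L.
Hydraulic gradient i = 7.19 / 89 = 0.080787.
Q = 0.0473 * 240 * 0.080787
  = 0.9171 m^3/s.

0.9171


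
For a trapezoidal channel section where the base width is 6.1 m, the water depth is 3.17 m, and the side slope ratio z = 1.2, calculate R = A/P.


For a trapezoidal section with side slope z:
A = (b + z*y)*y = (6.1 + 1.2*3.17)*3.17 = 31.396 m^2.
P = b + 2*y*sqrt(1 + z^2) = 6.1 + 2*3.17*sqrt(1 + 1.2^2) = 16.003 m.
R = A/P = 31.396 / 16.003 = 1.9618 m.

1.9618


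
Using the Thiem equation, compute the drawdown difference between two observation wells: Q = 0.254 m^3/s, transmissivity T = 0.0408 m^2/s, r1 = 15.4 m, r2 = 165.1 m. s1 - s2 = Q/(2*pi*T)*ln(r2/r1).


Thiem equation: s1 - s2 = Q/(2*pi*T) * ln(r2/r1).
ln(r2/r1) = ln(165.1/15.4) = 2.3722.
Q/(2*pi*T) = 0.254 / (2*pi*0.0408) = 0.254 / 0.2564 = 0.9908.
s1 - s2 = 0.9908 * 2.3722 = 2.3504 m.

2.3504


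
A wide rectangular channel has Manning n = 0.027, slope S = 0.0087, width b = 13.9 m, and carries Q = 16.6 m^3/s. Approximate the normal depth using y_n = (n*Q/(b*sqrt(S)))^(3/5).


We use the wide-channel approximation y_n = (n*Q/(b*sqrt(S)))^(3/5).
sqrt(S) = sqrt(0.0087) = 0.093274.
Numerator: n*Q = 0.027 * 16.6 = 0.4482.
Denominator: b*sqrt(S) = 13.9 * 0.093274 = 1.296509.
arg = 0.3457.
y_n = 0.3457^(3/5) = 0.5287 m.

0.5287


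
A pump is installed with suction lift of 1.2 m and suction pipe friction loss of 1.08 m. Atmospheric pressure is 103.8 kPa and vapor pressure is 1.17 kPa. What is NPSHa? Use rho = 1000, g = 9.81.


NPSHa = p_atm/(rho*g) - z_s - hf_s - p_vap/(rho*g).
p_atm/(rho*g) = 103.8*1000 / (1000*9.81) = 10.581 m.
p_vap/(rho*g) = 1.17*1000 / (1000*9.81) = 0.119 m.
NPSHa = 10.581 - 1.2 - 1.08 - 0.119
      = 8.18 m.

8.18


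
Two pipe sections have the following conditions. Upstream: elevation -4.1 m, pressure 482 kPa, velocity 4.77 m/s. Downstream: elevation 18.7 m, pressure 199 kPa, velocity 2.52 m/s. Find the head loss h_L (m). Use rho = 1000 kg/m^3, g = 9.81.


Total head at each section: H = z + p/(rho*g) + V^2/(2g).
H1 = -4.1 + 482*1000/(1000*9.81) + 4.77^2/(2*9.81)
   = -4.1 + 49.134 + 1.1597
   = 46.193 m.
H2 = 18.7 + 199*1000/(1000*9.81) + 2.52^2/(2*9.81)
   = 18.7 + 20.285 + 0.3237
   = 39.309 m.
h_L = H1 - H2 = 46.193 - 39.309 = 6.884 m.

6.884


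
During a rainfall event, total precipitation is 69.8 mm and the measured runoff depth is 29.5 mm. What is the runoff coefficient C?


The runoff coefficient C = runoff depth / rainfall depth.
C = 29.5 / 69.8
  = 0.4226.

0.4226


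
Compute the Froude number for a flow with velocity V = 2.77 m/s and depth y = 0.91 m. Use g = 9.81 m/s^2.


The Froude number is defined as Fr = V / sqrt(g*y).
g*y = 9.81 * 0.91 = 8.9271.
sqrt(g*y) = sqrt(8.9271) = 2.9878.
Fr = 2.77 / 2.9878 = 0.9271.

0.9271


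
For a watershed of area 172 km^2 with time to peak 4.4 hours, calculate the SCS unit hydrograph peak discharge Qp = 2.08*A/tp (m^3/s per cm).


SCS formula: Qp = 2.08 * A / tp.
Qp = 2.08 * 172 / 4.4
   = 357.76 / 4.4
   = 81.31 m^3/s per cm.

81.31


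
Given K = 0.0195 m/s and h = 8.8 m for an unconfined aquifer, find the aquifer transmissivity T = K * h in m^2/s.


Transmissivity is defined as T = K * h.
T = 0.0195 * 8.8
  = 0.1716 m^2/s.

0.1716


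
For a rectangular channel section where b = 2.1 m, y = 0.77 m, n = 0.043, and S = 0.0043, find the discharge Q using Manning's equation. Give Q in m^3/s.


For a rectangular channel, the cross-sectional area A = b * y = 2.1 * 0.77 = 1.62 m^2.
The wetted perimeter P = b + 2y = 2.1 + 2*0.77 = 3.64 m.
Hydraulic radius R = A/P = 1.62/3.64 = 0.4442 m.
Velocity V = (1/n)*R^(2/3)*S^(1/2) = (1/0.043)*0.4442^(2/3)*0.0043^(1/2) = 0.8878 m/s.
Discharge Q = A * V = 1.62 * 0.8878 = 1.436 m^3/s.

1.436


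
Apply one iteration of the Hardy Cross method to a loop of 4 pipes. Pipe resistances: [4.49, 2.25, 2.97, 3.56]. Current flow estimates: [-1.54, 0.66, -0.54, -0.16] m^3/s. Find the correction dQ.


Numerator terms (r*Q*|Q|): 4.49*-1.54*|-1.54| = -10.6485; 2.25*0.66*|0.66| = 0.9801; 2.97*-0.54*|-0.54| = -0.8661; 3.56*-0.16*|-0.16| = -0.0911.
Sum of numerator = -10.6256.
Denominator terms (r*|Q|): 4.49*|-1.54| = 6.9146; 2.25*|0.66| = 1.485; 2.97*|-0.54| = 1.6038; 3.56*|-0.16| = 0.5696.
2 * sum of denominator = 2 * 10.573 = 21.146.
dQ = --10.6256 / 21.146 = 0.5025 m^3/s.

0.5025


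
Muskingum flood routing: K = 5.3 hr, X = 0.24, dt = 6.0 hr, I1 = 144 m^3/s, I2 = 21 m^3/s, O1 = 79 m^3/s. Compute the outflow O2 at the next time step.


Muskingum coefficients:
denom = 2*K*(1-X) + dt = 2*5.3*(1-0.24) + 6.0 = 14.056.
C0 = (dt - 2*K*X)/denom = (6.0 - 2*5.3*0.24)/14.056 = 0.2459.
C1 = (dt + 2*K*X)/denom = (6.0 + 2*5.3*0.24)/14.056 = 0.6079.
C2 = (2*K*(1-X) - dt)/denom = 0.1463.
O2 = C0*I2 + C1*I1 + C2*O1
   = 0.2459*21 + 0.6079*144 + 0.1463*79
   = 104.25 m^3/s.

104.25


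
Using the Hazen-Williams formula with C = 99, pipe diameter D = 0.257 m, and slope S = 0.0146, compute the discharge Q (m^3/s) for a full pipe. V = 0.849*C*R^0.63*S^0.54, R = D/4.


For a full circular pipe, R = D/4 = 0.257/4 = 0.0643 m.
V = 0.849 * 99 * 0.0643^0.63 * 0.0146^0.54
  = 0.849 * 99 * 0.177403 * 0.102035
  = 1.5214 m/s.
Pipe area A = pi*D^2/4 = pi*0.257^2/4 = 0.0519 m^2.
Q = A * V = 0.0519 * 1.5214 = 0.0789 m^3/s.

0.0789


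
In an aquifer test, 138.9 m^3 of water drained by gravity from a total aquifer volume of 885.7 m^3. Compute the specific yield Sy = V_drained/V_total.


Specific yield Sy = Volume drained / Total volume.
Sy = 138.9 / 885.7
   = 0.1568.

0.1568


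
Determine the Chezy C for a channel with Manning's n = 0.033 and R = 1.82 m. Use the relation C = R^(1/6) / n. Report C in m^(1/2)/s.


The Chezy coefficient relates to Manning's n through C = R^(1/6) / n.
R^(1/6) = 1.82^(1/6) = 1.104957.
C = 1.104957 / 0.033 = 33.48 m^(1/2)/s.

33.48


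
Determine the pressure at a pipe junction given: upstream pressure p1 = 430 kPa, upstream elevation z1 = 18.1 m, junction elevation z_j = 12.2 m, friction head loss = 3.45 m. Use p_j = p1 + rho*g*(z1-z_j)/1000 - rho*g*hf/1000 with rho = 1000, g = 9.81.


Junction pressure: p_j = p1 + rho*g*(z1 - z_j)/1000 - rho*g*hf/1000.
Elevation term = 1000*9.81*(18.1 - 12.2)/1000 = 57.879 kPa.
Friction term = 1000*9.81*3.45/1000 = 33.844 kPa.
p_j = 430 + 57.879 - 33.844 = 454.03 kPa.

454.03


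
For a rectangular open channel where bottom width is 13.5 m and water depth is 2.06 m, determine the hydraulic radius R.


For a rectangular section:
Flow area A = b * y = 13.5 * 2.06 = 27.81 m^2.
Wetted perimeter P = b + 2y = 13.5 + 2*2.06 = 17.62 m.
Hydraulic radius R = A/P = 27.81 / 17.62 = 1.5783 m.

1.5783


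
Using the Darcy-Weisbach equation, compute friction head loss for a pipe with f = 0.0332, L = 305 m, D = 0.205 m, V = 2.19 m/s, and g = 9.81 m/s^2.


Darcy-Weisbach equation: h_f = f * (L/D) * V^2/(2g).
f * L/D = 0.0332 * 305/0.205 = 49.3951.
V^2/(2g) = 2.19^2 / (2*9.81) = 4.7961 / 19.62 = 0.2444 m.
h_f = 49.3951 * 0.2444 = 12.075 m.

12.075


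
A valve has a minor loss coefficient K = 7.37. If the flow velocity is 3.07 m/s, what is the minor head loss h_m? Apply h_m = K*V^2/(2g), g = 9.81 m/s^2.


Minor loss formula: h_m = K * V^2/(2g).
V^2 = 3.07^2 = 9.4249.
V^2/(2g) = 9.4249 / 19.62 = 0.4804 m.
h_m = 7.37 * 0.4804 = 3.5403 m.

3.5403


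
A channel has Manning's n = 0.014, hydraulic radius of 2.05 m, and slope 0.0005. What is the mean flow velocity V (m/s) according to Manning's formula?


Manning's equation gives V = (1/n) * R^(2/3) * S^(1/2).
First, compute R^(2/3) = 2.05^(2/3) = 1.6137.
Next, S^(1/2) = 0.0005^(1/2) = 0.022361.
Then 1/n = 1/0.014 = 71.43.
V = 71.43 * 1.6137 * 0.022361 = 2.5775 m/s.

2.5775


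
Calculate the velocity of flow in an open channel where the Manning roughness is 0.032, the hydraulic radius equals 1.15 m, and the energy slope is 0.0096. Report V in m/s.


Manning's equation gives V = (1/n) * R^(2/3) * S^(1/2).
First, compute R^(2/3) = 1.15^(2/3) = 1.0977.
Next, S^(1/2) = 0.0096^(1/2) = 0.09798.
Then 1/n = 1/0.032 = 31.25.
V = 31.25 * 1.0977 * 0.09798 = 3.3609 m/s.

3.3609


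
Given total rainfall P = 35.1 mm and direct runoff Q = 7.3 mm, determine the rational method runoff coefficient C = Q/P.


The runoff coefficient C = runoff depth / rainfall depth.
C = 7.3 / 35.1
  = 0.208.

0.208


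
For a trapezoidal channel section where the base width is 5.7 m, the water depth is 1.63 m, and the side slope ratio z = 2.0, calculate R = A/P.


For a trapezoidal section with side slope z:
A = (b + z*y)*y = (5.7 + 2.0*1.63)*1.63 = 14.605 m^2.
P = b + 2*y*sqrt(1 + z^2) = 5.7 + 2*1.63*sqrt(1 + 2.0^2) = 12.99 m.
R = A/P = 14.605 / 12.99 = 1.1243 m.

1.1243


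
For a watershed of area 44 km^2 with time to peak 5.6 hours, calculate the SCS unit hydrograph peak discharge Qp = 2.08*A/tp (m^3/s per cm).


SCS formula: Qp = 2.08 * A / tp.
Qp = 2.08 * 44 / 5.6
   = 91.52 / 5.6
   = 16.34 m^3/s per cm.

16.34


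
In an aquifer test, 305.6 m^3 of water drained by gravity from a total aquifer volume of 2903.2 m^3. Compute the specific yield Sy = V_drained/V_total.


Specific yield Sy = Volume drained / Total volume.
Sy = 305.6 / 2903.2
   = 0.1053.

0.1053


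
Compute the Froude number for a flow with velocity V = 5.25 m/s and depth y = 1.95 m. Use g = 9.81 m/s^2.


The Froude number is defined as Fr = V / sqrt(g*y).
g*y = 9.81 * 1.95 = 19.1295.
sqrt(g*y) = sqrt(19.1295) = 4.3737.
Fr = 5.25 / 4.3737 = 1.2003.

1.2003


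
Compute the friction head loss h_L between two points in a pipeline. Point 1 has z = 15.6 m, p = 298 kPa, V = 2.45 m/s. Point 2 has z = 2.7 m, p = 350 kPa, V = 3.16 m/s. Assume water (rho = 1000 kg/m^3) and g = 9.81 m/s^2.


Total head at each section: H = z + p/(rho*g) + V^2/(2g).
H1 = 15.6 + 298*1000/(1000*9.81) + 2.45^2/(2*9.81)
   = 15.6 + 30.377 + 0.3059
   = 46.283 m.
H2 = 2.7 + 350*1000/(1000*9.81) + 3.16^2/(2*9.81)
   = 2.7 + 35.678 + 0.509
   = 38.887 m.
h_L = H1 - H2 = 46.283 - 38.887 = 7.396 m.

7.396


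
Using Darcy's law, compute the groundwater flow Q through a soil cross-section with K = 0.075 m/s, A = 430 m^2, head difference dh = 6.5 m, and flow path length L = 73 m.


Darcy's law: Q = K * A * i, where i = dh/L.
Hydraulic gradient i = 6.5 / 73 = 0.089041.
Q = 0.075 * 430 * 0.089041
  = 2.8716 m^3/s.

2.8716


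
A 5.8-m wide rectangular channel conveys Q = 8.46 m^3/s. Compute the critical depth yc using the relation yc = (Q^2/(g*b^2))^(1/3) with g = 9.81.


Using yc = (Q^2 / (g * b^2))^(1/3):
Q^2 = 8.46^2 = 71.57.
g * b^2 = 9.81 * 5.8^2 = 9.81 * 33.64 = 330.01.
Q^2 / (g*b^2) = 71.57 / 330.01 = 0.2169.
yc = 0.2169^(1/3) = 0.6008 m.

0.6008


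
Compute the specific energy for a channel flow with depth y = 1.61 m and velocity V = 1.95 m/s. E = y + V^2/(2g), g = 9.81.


Specific energy E = y + V^2/(2g).
Velocity head = V^2/(2g) = 1.95^2 / (2*9.81) = 3.8025 / 19.62 = 0.1938 m.
E = 1.61 + 0.1938 = 1.8038 m.

1.8038


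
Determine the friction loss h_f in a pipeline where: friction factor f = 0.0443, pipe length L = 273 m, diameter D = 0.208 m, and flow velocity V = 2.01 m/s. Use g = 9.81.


Darcy-Weisbach equation: h_f = f * (L/D) * V^2/(2g).
f * L/D = 0.0443 * 273/0.208 = 58.1438.
V^2/(2g) = 2.01^2 / (2*9.81) = 4.0401 / 19.62 = 0.2059 m.
h_f = 58.1438 * 0.2059 = 11.973 m.

11.973


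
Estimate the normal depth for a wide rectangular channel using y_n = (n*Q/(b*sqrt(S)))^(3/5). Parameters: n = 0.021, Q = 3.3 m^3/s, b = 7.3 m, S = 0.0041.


We use the wide-channel approximation y_n = (n*Q/(b*sqrt(S)))^(3/5).
sqrt(S) = sqrt(0.0041) = 0.064031.
Numerator: n*Q = 0.021 * 3.3 = 0.0693.
Denominator: b*sqrt(S) = 7.3 * 0.064031 = 0.467426.
arg = 0.1483.
y_n = 0.1483^(3/5) = 0.3181 m.

0.3181


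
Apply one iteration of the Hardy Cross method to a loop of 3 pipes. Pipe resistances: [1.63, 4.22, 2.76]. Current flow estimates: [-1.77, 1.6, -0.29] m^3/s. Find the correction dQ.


Numerator terms (r*Q*|Q|): 1.63*-1.77*|-1.77| = -5.1066; 4.22*1.6*|1.6| = 10.8032; 2.76*-0.29*|-0.29| = -0.2321.
Sum of numerator = 5.4645.
Denominator terms (r*|Q|): 1.63*|-1.77| = 2.8851; 4.22*|1.6| = 6.752; 2.76*|-0.29| = 0.8004.
2 * sum of denominator = 2 * 10.4375 = 20.875.
dQ = -5.4645 / 20.875 = -0.2618 m^3/s.

-0.2618


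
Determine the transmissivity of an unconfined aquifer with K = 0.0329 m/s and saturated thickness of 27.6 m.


Transmissivity is defined as T = K * h.
T = 0.0329 * 27.6
  = 0.908 m^2/s.

0.908


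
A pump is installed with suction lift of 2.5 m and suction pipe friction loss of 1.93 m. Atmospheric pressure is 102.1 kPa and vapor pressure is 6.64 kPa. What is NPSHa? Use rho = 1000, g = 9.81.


NPSHa = p_atm/(rho*g) - z_s - hf_s - p_vap/(rho*g).
p_atm/(rho*g) = 102.1*1000 / (1000*9.81) = 10.408 m.
p_vap/(rho*g) = 6.64*1000 / (1000*9.81) = 0.677 m.
NPSHa = 10.408 - 2.5 - 1.93 - 0.677
      = 5.3 m.

5.3


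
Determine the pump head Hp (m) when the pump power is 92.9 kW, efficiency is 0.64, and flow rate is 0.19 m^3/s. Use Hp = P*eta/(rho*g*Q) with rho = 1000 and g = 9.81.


Pump head formula: Hp = P * eta / (rho * g * Q).
Numerator: P * eta = 92.9 * 1000 * 0.64 = 59456.0 W.
Denominator: rho * g * Q = 1000 * 9.81 * 0.19 = 1863.9.
Hp = 59456.0 / 1863.9 = 31.9 m.

31.9


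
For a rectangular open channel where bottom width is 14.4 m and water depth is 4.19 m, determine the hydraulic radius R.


For a rectangular section:
Flow area A = b * y = 14.4 * 4.19 = 60.34 m^2.
Wetted perimeter P = b + 2y = 14.4 + 2*4.19 = 22.78 m.
Hydraulic radius R = A/P = 60.34 / 22.78 = 2.6486 m.

2.6486


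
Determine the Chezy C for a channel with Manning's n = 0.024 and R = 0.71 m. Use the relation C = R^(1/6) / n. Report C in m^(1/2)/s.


The Chezy coefficient relates to Manning's n through C = R^(1/6) / n.
R^(1/6) = 0.71^(1/6) = 0.944517.
C = 0.944517 / 0.024 = 39.35 m^(1/2)/s.

39.35


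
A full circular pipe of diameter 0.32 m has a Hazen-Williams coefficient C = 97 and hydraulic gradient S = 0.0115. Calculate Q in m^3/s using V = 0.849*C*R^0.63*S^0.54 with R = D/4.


For a full circular pipe, R = D/4 = 0.32/4 = 0.08 m.
V = 0.849 * 97 * 0.08^0.63 * 0.0115^0.54
  = 0.849 * 97 * 0.203679 * 0.089697
  = 1.5045 m/s.
Pipe area A = pi*D^2/4 = pi*0.32^2/4 = 0.0804 m^2.
Q = A * V = 0.0804 * 1.5045 = 0.121 m^3/s.

0.121


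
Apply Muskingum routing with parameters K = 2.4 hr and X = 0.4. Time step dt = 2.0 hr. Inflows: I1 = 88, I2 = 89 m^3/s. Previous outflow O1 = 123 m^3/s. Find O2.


Muskingum coefficients:
denom = 2*K*(1-X) + dt = 2*2.4*(1-0.4) + 2.0 = 4.88.
C0 = (dt - 2*K*X)/denom = (2.0 - 2*2.4*0.4)/4.88 = 0.0164.
C1 = (dt + 2*K*X)/denom = (2.0 + 2*2.4*0.4)/4.88 = 0.8033.
C2 = (2*K*(1-X) - dt)/denom = 0.1803.
O2 = C0*I2 + C1*I1 + C2*O1
   = 0.0164*89 + 0.8033*88 + 0.1803*123
   = 94.33 m^3/s.

94.33


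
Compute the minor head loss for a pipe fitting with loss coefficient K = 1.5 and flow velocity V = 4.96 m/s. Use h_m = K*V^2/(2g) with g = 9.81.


Minor loss formula: h_m = K * V^2/(2g).
V^2 = 4.96^2 = 24.6016.
V^2/(2g) = 24.6016 / 19.62 = 1.2539 m.
h_m = 1.5 * 1.2539 = 1.8809 m.

1.8809


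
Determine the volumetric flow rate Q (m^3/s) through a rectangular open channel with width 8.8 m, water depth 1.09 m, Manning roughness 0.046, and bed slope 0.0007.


For a rectangular channel, the cross-sectional area A = b * y = 8.8 * 1.09 = 9.59 m^2.
The wetted perimeter P = b + 2y = 8.8 + 2*1.09 = 10.98 m.
Hydraulic radius R = A/P = 9.59/10.98 = 0.8736 m.
Velocity V = (1/n)*R^(2/3)*S^(1/2) = (1/0.046)*0.8736^(2/3)*0.0007^(1/2) = 0.5256 m/s.
Discharge Q = A * V = 9.59 * 0.5256 = 5.042 m^3/s.

5.042


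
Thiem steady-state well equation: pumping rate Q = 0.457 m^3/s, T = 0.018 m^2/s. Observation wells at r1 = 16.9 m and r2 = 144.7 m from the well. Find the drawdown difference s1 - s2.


Thiem equation: s1 - s2 = Q/(2*pi*T) * ln(r2/r1).
ln(r2/r1) = ln(144.7/16.9) = 2.1473.
Q/(2*pi*T) = 0.457 / (2*pi*0.018) = 0.457 / 0.1131 = 4.0408.
s1 - s2 = 4.0408 * 2.1473 = 8.6769 m.

8.6769


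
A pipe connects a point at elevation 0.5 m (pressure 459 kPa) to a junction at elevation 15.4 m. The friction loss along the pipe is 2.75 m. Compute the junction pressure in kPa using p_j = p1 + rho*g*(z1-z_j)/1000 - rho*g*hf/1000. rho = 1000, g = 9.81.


Junction pressure: p_j = p1 + rho*g*(z1 - z_j)/1000 - rho*g*hf/1000.
Elevation term = 1000*9.81*(0.5 - 15.4)/1000 = -146.169 kPa.
Friction term = 1000*9.81*2.75/1000 = 26.977 kPa.
p_j = 459 + -146.169 - 26.977 = 285.85 kPa.

285.85


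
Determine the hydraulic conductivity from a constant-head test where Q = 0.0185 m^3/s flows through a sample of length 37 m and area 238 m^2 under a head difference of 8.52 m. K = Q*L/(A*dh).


From K = Q*L / (A*dh):
Numerator: Q*L = 0.0185 * 37 = 0.6845.
Denominator: A*dh = 238 * 8.52 = 2027.76.
K = 0.6845 / 2027.76 = 0.000338 m/s.

0.000338


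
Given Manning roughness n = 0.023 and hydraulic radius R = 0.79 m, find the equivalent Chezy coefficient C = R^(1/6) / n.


The Chezy coefficient relates to Manning's n through C = R^(1/6) / n.
R^(1/6) = 0.79^(1/6) = 0.961475.
C = 0.961475 / 0.023 = 41.8 m^(1/2)/s.

41.8


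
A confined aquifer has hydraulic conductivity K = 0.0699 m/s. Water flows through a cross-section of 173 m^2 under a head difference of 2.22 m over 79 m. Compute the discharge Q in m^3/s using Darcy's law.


Darcy's law: Q = K * A * i, where i = dh/L.
Hydraulic gradient i = 2.22 / 79 = 0.028101.
Q = 0.0699 * 173 * 0.028101
  = 0.3398 m^3/s.

0.3398


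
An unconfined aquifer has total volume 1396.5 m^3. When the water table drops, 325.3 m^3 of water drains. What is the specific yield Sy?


Specific yield Sy = Volume drained / Total volume.
Sy = 325.3 / 1396.5
   = 0.2329.

0.2329


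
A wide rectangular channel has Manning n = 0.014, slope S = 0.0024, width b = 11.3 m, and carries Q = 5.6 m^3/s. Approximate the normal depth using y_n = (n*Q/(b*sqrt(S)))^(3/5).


We use the wide-channel approximation y_n = (n*Q/(b*sqrt(S)))^(3/5).
sqrt(S) = sqrt(0.0024) = 0.04899.
Numerator: n*Q = 0.014 * 5.6 = 0.0784.
Denominator: b*sqrt(S) = 11.3 * 0.04899 = 0.553587.
arg = 0.1416.
y_n = 0.1416^(3/5) = 0.3095 m.

0.3095


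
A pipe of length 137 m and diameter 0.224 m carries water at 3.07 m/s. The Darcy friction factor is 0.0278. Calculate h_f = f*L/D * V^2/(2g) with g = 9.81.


Darcy-Weisbach equation: h_f = f * (L/D) * V^2/(2g).
f * L/D = 0.0278 * 137/0.224 = 17.0027.
V^2/(2g) = 3.07^2 / (2*9.81) = 9.4249 / 19.62 = 0.4804 m.
h_f = 17.0027 * 0.4804 = 8.168 m.

8.168


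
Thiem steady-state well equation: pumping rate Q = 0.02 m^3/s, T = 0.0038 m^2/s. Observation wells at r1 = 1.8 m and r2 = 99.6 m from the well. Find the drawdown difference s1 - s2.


Thiem equation: s1 - s2 = Q/(2*pi*T) * ln(r2/r1).
ln(r2/r1) = ln(99.6/1.8) = 4.0134.
Q/(2*pi*T) = 0.02 / (2*pi*0.0038) = 0.02 / 0.0239 = 0.8377.
s1 - s2 = 0.8377 * 4.0134 = 3.3618 m.

3.3618


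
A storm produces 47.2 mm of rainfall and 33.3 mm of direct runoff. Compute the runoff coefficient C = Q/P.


The runoff coefficient C = runoff depth / rainfall depth.
C = 33.3 / 47.2
  = 0.7055.

0.7055


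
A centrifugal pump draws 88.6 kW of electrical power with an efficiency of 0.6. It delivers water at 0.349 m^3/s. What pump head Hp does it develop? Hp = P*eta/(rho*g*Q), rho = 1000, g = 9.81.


Pump head formula: Hp = P * eta / (rho * g * Q).
Numerator: P * eta = 88.6 * 1000 * 0.6 = 53160.0 W.
Denominator: rho * g * Q = 1000 * 9.81 * 0.349 = 3423.69.
Hp = 53160.0 / 3423.69 = 15.53 m.

15.53


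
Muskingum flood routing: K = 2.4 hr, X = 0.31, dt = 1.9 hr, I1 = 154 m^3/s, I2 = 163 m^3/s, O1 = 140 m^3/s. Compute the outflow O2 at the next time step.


Muskingum coefficients:
denom = 2*K*(1-X) + dt = 2*2.4*(1-0.31) + 1.9 = 5.212.
C0 = (dt - 2*K*X)/denom = (1.9 - 2*2.4*0.31)/5.212 = 0.079.
C1 = (dt + 2*K*X)/denom = (1.9 + 2*2.4*0.31)/5.212 = 0.65.
C2 = (2*K*(1-X) - dt)/denom = 0.2709.
O2 = C0*I2 + C1*I1 + C2*O1
   = 0.079*163 + 0.65*154 + 0.2709*140
   = 150.92 m^3/s.

150.92


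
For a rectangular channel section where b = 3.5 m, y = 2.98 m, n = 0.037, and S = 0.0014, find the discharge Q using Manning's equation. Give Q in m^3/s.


For a rectangular channel, the cross-sectional area A = b * y = 3.5 * 2.98 = 10.43 m^2.
The wetted perimeter P = b + 2y = 3.5 + 2*2.98 = 9.46 m.
Hydraulic radius R = A/P = 10.43/9.46 = 1.1025 m.
Velocity V = (1/n)*R^(2/3)*S^(1/2) = (1/0.037)*1.1025^(2/3)*0.0014^(1/2) = 1.0793 m/s.
Discharge Q = A * V = 10.43 * 1.0793 = 11.257 m^3/s.

11.257


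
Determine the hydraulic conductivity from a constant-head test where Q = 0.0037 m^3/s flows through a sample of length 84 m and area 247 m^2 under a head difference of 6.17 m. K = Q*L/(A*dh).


From K = Q*L / (A*dh):
Numerator: Q*L = 0.0037 * 84 = 0.3108.
Denominator: A*dh = 247 * 6.17 = 1523.99.
K = 0.3108 / 1523.99 = 0.000204 m/s.

0.000204


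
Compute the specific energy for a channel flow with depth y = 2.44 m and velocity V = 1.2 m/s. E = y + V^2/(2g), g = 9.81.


Specific energy E = y + V^2/(2g).
Velocity head = V^2/(2g) = 1.2^2 / (2*9.81) = 1.44 / 19.62 = 0.0734 m.
E = 2.44 + 0.0734 = 2.5134 m.

2.5134


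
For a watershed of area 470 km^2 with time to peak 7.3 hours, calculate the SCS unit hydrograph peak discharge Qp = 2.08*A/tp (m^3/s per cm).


SCS formula: Qp = 2.08 * A / tp.
Qp = 2.08 * 470 / 7.3
   = 977.6 / 7.3
   = 133.92 m^3/s per cm.

133.92


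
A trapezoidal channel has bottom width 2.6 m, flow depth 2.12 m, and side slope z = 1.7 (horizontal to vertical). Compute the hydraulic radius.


For a trapezoidal section with side slope z:
A = (b + z*y)*y = (2.6 + 1.7*2.12)*2.12 = 13.152 m^2.
P = b + 2*y*sqrt(1 + z^2) = 2.6 + 2*2.12*sqrt(1 + 1.7^2) = 10.963 m.
R = A/P = 13.152 / 10.963 = 1.1998 m.

1.1998


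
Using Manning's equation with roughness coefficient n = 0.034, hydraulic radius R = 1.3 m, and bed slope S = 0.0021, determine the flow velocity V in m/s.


Manning's equation gives V = (1/n) * R^(2/3) * S^(1/2).
First, compute R^(2/3) = 1.3^(2/3) = 1.1911.
Next, S^(1/2) = 0.0021^(1/2) = 0.045826.
Then 1/n = 1/0.034 = 29.41.
V = 29.41 * 1.1911 * 0.045826 = 1.6054 m/s.

1.6054


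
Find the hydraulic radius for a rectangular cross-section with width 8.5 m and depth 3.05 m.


For a rectangular section:
Flow area A = b * y = 8.5 * 3.05 = 25.92 m^2.
Wetted perimeter P = b + 2y = 8.5 + 2*3.05 = 14.6 m.
Hydraulic radius R = A/P = 25.92 / 14.6 = 1.7757 m.

1.7757


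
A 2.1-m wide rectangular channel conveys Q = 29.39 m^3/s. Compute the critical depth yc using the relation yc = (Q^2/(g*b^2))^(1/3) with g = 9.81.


Using yc = (Q^2 / (g * b^2))^(1/3):
Q^2 = 29.39^2 = 863.77.
g * b^2 = 9.81 * 2.1^2 = 9.81 * 4.41 = 43.26.
Q^2 / (g*b^2) = 863.77 / 43.26 = 19.9669.
yc = 19.9669^(1/3) = 2.7129 m.

2.7129


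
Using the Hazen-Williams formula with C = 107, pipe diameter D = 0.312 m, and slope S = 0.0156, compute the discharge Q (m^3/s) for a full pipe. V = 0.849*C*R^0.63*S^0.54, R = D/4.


For a full circular pipe, R = D/4 = 0.312/4 = 0.078 m.
V = 0.849 * 107 * 0.078^0.63 * 0.0156^0.54
  = 0.849 * 107 * 0.200456 * 0.105752
  = 1.9257 m/s.
Pipe area A = pi*D^2/4 = pi*0.312^2/4 = 0.0765 m^2.
Q = A * V = 0.0765 * 1.9257 = 0.1472 m^3/s.

0.1472


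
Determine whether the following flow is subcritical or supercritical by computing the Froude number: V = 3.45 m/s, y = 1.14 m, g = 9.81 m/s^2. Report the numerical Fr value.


The Froude number is defined as Fr = V / sqrt(g*y).
g*y = 9.81 * 1.14 = 11.1834.
sqrt(g*y) = sqrt(11.1834) = 3.3442.
Fr = 3.45 / 3.3442 = 1.0316.
Since Fr > 1, the flow is supercritical.

1.0316


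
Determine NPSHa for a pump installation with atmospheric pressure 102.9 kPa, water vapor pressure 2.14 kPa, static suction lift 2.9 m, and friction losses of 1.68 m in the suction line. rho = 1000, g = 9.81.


NPSHa = p_atm/(rho*g) - z_s - hf_s - p_vap/(rho*g).
p_atm/(rho*g) = 102.9*1000 / (1000*9.81) = 10.489 m.
p_vap/(rho*g) = 2.14*1000 / (1000*9.81) = 0.218 m.
NPSHa = 10.489 - 2.9 - 1.68 - 0.218
      = 5.69 m.

5.69


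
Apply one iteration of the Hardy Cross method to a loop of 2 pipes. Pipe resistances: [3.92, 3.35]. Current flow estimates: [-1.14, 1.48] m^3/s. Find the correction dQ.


Numerator terms (r*Q*|Q|): 3.92*-1.14*|-1.14| = -5.0944; 3.35*1.48*|1.48| = 7.3378.
Sum of numerator = 2.2434.
Denominator terms (r*|Q|): 3.92*|-1.14| = 4.4688; 3.35*|1.48| = 4.958.
2 * sum of denominator = 2 * 9.4268 = 18.8536.
dQ = -2.2434 / 18.8536 = -0.119 m^3/s.

-0.119


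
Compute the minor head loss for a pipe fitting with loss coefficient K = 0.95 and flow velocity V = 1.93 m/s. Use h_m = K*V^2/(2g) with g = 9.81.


Minor loss formula: h_m = K * V^2/(2g).
V^2 = 1.93^2 = 3.7249.
V^2/(2g) = 3.7249 / 19.62 = 0.1899 m.
h_m = 0.95 * 0.1899 = 0.1804 m.

0.1804


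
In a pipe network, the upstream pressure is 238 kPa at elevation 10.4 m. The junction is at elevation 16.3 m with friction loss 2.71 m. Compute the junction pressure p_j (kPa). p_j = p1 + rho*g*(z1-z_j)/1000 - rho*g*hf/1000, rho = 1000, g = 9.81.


Junction pressure: p_j = p1 + rho*g*(z1 - z_j)/1000 - rho*g*hf/1000.
Elevation term = 1000*9.81*(10.4 - 16.3)/1000 = -57.879 kPa.
Friction term = 1000*9.81*2.71/1000 = 26.585 kPa.
p_j = 238 + -57.879 - 26.585 = 153.54 kPa.

153.54


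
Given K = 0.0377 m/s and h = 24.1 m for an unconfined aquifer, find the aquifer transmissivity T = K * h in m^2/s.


Transmissivity is defined as T = K * h.
T = 0.0377 * 24.1
  = 0.9086 m^2/s.

0.9086


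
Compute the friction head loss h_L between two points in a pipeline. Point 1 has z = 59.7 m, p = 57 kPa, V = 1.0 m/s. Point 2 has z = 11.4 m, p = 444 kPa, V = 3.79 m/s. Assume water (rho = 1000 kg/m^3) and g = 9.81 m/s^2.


Total head at each section: H = z + p/(rho*g) + V^2/(2g).
H1 = 59.7 + 57*1000/(1000*9.81) + 1.0^2/(2*9.81)
   = 59.7 + 5.81 + 0.051
   = 65.561 m.
H2 = 11.4 + 444*1000/(1000*9.81) + 3.79^2/(2*9.81)
   = 11.4 + 45.26 + 0.7321
   = 57.392 m.
h_L = H1 - H2 = 65.561 - 57.392 = 8.169 m.

8.169


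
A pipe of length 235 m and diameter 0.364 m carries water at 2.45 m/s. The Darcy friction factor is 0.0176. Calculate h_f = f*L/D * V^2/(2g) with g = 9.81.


Darcy-Weisbach equation: h_f = f * (L/D) * V^2/(2g).
f * L/D = 0.0176 * 235/0.364 = 11.3626.
V^2/(2g) = 2.45^2 / (2*9.81) = 6.0025 / 19.62 = 0.3059 m.
h_f = 11.3626 * 0.3059 = 3.476 m.

3.476


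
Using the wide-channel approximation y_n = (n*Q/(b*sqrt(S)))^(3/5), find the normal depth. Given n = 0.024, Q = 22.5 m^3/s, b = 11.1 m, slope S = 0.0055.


We use the wide-channel approximation y_n = (n*Q/(b*sqrt(S)))^(3/5).
sqrt(S) = sqrt(0.0055) = 0.074162.
Numerator: n*Q = 0.024 * 22.5 = 0.54.
Denominator: b*sqrt(S) = 11.1 * 0.074162 = 0.823198.
arg = 0.656.
y_n = 0.656^(3/5) = 0.7765 m.

0.7765


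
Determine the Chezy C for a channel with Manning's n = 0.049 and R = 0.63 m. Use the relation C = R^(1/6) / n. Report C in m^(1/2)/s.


The Chezy coefficient relates to Manning's n through C = R^(1/6) / n.
R^(1/6) = 0.63^(1/6) = 0.925884.
C = 0.925884 / 0.049 = 18.9 m^(1/2)/s.

18.9


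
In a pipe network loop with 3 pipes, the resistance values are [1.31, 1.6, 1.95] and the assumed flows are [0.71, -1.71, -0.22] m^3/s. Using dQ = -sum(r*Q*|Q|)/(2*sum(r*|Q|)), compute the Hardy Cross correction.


Numerator terms (r*Q*|Q|): 1.31*0.71*|0.71| = 0.6604; 1.6*-1.71*|-1.71| = -4.6786; 1.95*-0.22*|-0.22| = -0.0944.
Sum of numerator = -4.1126.
Denominator terms (r*|Q|): 1.31*|0.71| = 0.9301; 1.6*|-1.71| = 2.736; 1.95*|-0.22| = 0.429.
2 * sum of denominator = 2 * 4.0951 = 8.1902.
dQ = --4.1126 / 8.1902 = 0.5021 m^3/s.

0.5021


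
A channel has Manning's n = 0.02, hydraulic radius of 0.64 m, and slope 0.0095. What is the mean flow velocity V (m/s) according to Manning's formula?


Manning's equation gives V = (1/n) * R^(2/3) * S^(1/2).
First, compute R^(2/3) = 0.64^(2/3) = 0.7427.
Next, S^(1/2) = 0.0095^(1/2) = 0.097468.
Then 1/n = 1/0.02 = 50.0.
V = 50.0 * 0.7427 * 0.097468 = 3.6192 m/s.

3.6192


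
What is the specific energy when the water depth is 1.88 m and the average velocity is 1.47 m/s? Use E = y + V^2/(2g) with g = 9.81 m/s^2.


Specific energy E = y + V^2/(2g).
Velocity head = V^2/(2g) = 1.47^2 / (2*9.81) = 2.1609 / 19.62 = 0.1101 m.
E = 1.88 + 0.1101 = 1.9901 m.

1.9901


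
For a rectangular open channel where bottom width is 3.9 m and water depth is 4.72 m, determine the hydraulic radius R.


For a rectangular section:
Flow area A = b * y = 3.9 * 4.72 = 18.41 m^2.
Wetted perimeter P = b + 2y = 3.9 + 2*4.72 = 13.34 m.
Hydraulic radius R = A/P = 18.41 / 13.34 = 1.3799 m.

1.3799


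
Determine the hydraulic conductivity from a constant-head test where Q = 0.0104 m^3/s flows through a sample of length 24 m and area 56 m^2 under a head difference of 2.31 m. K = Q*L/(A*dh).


From K = Q*L / (A*dh):
Numerator: Q*L = 0.0104 * 24 = 0.2496.
Denominator: A*dh = 56 * 2.31 = 129.36.
K = 0.2496 / 129.36 = 0.001929 m/s.

0.001929


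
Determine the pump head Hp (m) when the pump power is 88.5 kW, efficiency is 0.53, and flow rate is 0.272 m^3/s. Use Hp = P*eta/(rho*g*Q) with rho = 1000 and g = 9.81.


Pump head formula: Hp = P * eta / (rho * g * Q).
Numerator: P * eta = 88.5 * 1000 * 0.53 = 46905.0 W.
Denominator: rho * g * Q = 1000 * 9.81 * 0.272 = 2668.32.
Hp = 46905.0 / 2668.32 = 17.58 m.

17.58


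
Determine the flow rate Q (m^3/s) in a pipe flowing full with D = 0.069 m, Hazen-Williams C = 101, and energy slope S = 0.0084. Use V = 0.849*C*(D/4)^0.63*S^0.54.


For a full circular pipe, R = D/4 = 0.069/4 = 0.0173 m.
V = 0.849 * 101 * 0.0173^0.63 * 0.0084^0.54
  = 0.849 * 101 * 0.077478 * 0.075703
  = 0.5029 m/s.
Pipe area A = pi*D^2/4 = pi*0.069^2/4 = 0.0037 m^2.
Q = A * V = 0.0037 * 0.5029 = 0.0019 m^3/s.

0.0019


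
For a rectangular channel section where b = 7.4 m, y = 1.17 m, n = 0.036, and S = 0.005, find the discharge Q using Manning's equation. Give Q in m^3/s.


For a rectangular channel, the cross-sectional area A = b * y = 7.4 * 1.17 = 8.66 m^2.
The wetted perimeter P = b + 2y = 7.4 + 2*1.17 = 9.74 m.
Hydraulic radius R = A/P = 8.66/9.74 = 0.8889 m.
Velocity V = (1/n)*R^(2/3)*S^(1/2) = (1/0.036)*0.8889^(2/3)*0.005^(1/2) = 1.8159 m/s.
Discharge Q = A * V = 8.66 * 1.8159 = 15.722 m^3/s.

15.722


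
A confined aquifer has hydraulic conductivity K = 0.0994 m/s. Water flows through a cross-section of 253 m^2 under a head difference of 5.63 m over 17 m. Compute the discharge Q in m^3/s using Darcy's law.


Darcy's law: Q = K * A * i, where i = dh/L.
Hydraulic gradient i = 5.63 / 17 = 0.331176.
Q = 0.0994 * 253 * 0.331176
  = 8.3285 m^3/s.

8.3285


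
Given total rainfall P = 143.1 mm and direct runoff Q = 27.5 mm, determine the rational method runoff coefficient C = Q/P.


The runoff coefficient C = runoff depth / rainfall depth.
C = 27.5 / 143.1
  = 0.1922.

0.1922


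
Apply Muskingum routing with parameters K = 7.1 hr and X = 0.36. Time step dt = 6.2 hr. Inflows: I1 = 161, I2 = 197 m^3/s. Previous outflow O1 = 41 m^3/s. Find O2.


Muskingum coefficients:
denom = 2*K*(1-X) + dt = 2*7.1*(1-0.36) + 6.2 = 15.288.
C0 = (dt - 2*K*X)/denom = (6.2 - 2*7.1*0.36)/15.288 = 0.0712.
C1 = (dt + 2*K*X)/denom = (6.2 + 2*7.1*0.36)/15.288 = 0.7399.
C2 = (2*K*(1-X) - dt)/denom = 0.1889.
O2 = C0*I2 + C1*I1 + C2*O1
   = 0.0712*197 + 0.7399*161 + 0.1889*41
   = 140.89 m^3/s.

140.89


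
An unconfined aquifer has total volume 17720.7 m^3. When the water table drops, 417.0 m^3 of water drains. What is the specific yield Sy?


Specific yield Sy = Volume drained / Total volume.
Sy = 417.0 / 17720.7
   = 0.0235.

0.0235


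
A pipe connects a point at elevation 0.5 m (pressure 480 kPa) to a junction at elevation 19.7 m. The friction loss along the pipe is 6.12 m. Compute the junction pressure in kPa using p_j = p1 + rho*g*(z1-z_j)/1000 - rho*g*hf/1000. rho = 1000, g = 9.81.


Junction pressure: p_j = p1 + rho*g*(z1 - z_j)/1000 - rho*g*hf/1000.
Elevation term = 1000*9.81*(0.5 - 19.7)/1000 = -188.352 kPa.
Friction term = 1000*9.81*6.12/1000 = 60.037 kPa.
p_j = 480 + -188.352 - 60.037 = 231.61 kPa.

231.61


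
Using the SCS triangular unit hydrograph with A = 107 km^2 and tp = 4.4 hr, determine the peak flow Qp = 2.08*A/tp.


SCS formula: Qp = 2.08 * A / tp.
Qp = 2.08 * 107 / 4.4
   = 222.56 / 4.4
   = 50.58 m^3/s per cm.

50.58


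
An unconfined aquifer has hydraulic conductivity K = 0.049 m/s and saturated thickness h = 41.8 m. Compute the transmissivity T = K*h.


Transmissivity is defined as T = K * h.
T = 0.049 * 41.8
  = 2.0482 m^2/s.

2.0482


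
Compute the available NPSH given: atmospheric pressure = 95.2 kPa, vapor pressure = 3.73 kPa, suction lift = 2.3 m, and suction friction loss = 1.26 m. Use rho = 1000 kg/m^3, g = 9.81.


NPSHa = p_atm/(rho*g) - z_s - hf_s - p_vap/(rho*g).
p_atm/(rho*g) = 95.2*1000 / (1000*9.81) = 9.704 m.
p_vap/(rho*g) = 3.73*1000 / (1000*9.81) = 0.38 m.
NPSHa = 9.704 - 2.3 - 1.26 - 0.38
      = 5.76 m.

5.76
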